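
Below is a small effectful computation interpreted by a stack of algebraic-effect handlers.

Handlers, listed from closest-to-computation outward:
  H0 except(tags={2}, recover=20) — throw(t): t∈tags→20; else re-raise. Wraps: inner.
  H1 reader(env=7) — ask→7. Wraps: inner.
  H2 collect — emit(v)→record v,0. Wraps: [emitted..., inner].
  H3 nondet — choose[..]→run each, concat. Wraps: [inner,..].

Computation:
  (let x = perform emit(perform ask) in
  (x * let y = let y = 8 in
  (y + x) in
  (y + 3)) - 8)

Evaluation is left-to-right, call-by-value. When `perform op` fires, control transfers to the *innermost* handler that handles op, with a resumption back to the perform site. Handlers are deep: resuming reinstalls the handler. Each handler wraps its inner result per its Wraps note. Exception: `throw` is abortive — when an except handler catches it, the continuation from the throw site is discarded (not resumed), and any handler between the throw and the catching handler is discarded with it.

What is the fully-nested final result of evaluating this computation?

Working:
ask @ H1 ⇒ 7
emit(7) @ H2 ⇒ out+=7
H0 returns -8
H1 returns -8
H2 returns [7, -8]
H3 returns [[7, -8]]
= [[7, -8]]

Answer: [[7, -8]]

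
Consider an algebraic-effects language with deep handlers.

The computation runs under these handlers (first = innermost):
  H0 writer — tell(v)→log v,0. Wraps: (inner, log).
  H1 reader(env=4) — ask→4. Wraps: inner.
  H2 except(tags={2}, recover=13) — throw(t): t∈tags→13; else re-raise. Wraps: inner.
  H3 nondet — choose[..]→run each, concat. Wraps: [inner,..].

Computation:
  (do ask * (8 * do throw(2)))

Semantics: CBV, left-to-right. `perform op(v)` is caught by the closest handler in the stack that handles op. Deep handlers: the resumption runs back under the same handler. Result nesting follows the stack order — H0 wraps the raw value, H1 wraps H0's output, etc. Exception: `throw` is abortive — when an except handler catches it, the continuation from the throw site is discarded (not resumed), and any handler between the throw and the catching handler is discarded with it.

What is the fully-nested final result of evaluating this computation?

Working:
ask @ H1 ⇒ 4
throw(2) @ H2 caught ⇒ 13
H3 returns [13]
= [13]

Answer: [13]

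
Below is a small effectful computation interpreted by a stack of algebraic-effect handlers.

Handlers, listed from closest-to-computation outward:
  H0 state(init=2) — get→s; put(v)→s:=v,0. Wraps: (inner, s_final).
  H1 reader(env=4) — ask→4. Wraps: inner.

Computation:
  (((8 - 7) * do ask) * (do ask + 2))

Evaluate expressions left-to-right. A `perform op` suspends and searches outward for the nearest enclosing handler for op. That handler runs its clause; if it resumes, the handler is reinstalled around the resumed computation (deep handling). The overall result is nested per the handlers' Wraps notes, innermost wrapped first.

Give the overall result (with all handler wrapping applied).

Answer: (24, 2)

Evaluation trace:
ask @ H1 ⇒ 4
ask @ H1 ⇒ 4
H0 returns (24, 2)
H1 returns (24, 2)
= (24, 2)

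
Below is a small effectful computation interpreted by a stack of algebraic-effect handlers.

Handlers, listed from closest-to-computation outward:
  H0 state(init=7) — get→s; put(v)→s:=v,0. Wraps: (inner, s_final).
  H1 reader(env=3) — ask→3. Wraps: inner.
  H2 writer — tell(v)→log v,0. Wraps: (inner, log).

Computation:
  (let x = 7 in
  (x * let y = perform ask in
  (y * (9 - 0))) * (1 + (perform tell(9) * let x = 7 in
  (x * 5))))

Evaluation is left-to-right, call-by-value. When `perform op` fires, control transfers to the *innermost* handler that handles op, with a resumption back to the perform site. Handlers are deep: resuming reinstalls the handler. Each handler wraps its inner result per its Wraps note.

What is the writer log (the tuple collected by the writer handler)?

Working:
ask @ H1 ⇒ 3
tell(9) @ H2 ⇒ log+=9
H0 returns (189, 7)
H1 returns (189, 7)
H2 returns ((189, 7), (9))
= ((189, 7), (9))

Answer: (9)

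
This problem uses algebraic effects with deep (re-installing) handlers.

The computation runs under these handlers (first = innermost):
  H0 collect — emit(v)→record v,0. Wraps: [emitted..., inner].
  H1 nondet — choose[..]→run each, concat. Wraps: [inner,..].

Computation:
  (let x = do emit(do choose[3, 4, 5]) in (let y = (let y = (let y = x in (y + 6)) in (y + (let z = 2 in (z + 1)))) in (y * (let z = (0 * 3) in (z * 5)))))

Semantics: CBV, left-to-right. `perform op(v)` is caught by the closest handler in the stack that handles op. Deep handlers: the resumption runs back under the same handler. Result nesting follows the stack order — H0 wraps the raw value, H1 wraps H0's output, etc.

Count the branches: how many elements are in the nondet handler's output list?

Step-by-step:
choose[3, 4, 5] @ H1
  branch[0] choose=3:
    emit(3) @ H0 ⇒ out+=3
    H0 returns [3, 0]
    H1 returns [[3, 0]]
  branch[1] choose=4:
    emit(4) @ H0 ⇒ out+=4
    H0 returns [4, 0]
    H1 returns [[4, 0]]
  branch[2] choose=5:
    emit(5) @ H0 ⇒ out+=5
    H0 returns [5, 0]
    H1 returns [[5, 0]]
= [[3, 0], [4, 0], [5, 0]]

Answer: 3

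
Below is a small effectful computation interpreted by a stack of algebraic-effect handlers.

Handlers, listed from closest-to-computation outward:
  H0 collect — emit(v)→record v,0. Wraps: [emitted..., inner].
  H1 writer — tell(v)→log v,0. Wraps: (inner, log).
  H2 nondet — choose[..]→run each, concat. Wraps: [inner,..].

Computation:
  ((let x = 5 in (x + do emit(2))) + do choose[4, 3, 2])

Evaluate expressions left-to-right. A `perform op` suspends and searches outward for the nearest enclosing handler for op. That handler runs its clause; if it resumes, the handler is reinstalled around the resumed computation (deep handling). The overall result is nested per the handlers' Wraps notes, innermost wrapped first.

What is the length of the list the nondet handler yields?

Working:
emit(2) @ H0 ⇒ out+=2
choose[4, 3, 2] @ H2
  branch[0] choose=4:
    H0 returns [2, 9]
    H1 returns ([2, 9], ())
    H2 returns [([2, 9], ())]
  branch[1] choose=3:
    H0 returns [2, 8]
    H1 returns ([2, 8], ())
    H2 returns [([2, 8], ())]
  branch[2] choose=2:
    H0 returns [2, 7]
    H1 returns ([2, 7], ())
    H2 returns [([2, 7], ())]
= [([2, 9], ()), ([2, 8], ()), ([2, 7], ())]

Answer: 3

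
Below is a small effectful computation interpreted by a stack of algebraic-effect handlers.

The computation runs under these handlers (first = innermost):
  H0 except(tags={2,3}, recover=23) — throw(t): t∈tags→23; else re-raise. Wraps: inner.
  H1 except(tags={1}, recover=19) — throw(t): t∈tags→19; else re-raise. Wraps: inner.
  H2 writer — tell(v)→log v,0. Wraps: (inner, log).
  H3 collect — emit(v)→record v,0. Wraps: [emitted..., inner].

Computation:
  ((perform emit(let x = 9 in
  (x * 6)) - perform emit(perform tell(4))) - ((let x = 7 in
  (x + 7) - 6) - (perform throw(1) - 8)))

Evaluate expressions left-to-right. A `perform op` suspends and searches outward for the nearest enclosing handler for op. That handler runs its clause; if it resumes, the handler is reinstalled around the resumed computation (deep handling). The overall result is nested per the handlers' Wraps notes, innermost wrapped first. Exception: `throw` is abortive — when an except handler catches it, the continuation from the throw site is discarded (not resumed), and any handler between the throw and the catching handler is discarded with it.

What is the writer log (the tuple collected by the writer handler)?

Answer: (4)

Step-by-step:
emit(54) @ H3 ⇒ out+=54
tell(4) @ H2 ⇒ log+=4
emit(0) @ H3 ⇒ out+=0
throw(1) @ H0 re-raised
throw(1) @ H1 caught ⇒ 19
H2 returns (19, (4))
H3 returns [54, 0, (19, (4))]
= [54, 0, (19, (4))]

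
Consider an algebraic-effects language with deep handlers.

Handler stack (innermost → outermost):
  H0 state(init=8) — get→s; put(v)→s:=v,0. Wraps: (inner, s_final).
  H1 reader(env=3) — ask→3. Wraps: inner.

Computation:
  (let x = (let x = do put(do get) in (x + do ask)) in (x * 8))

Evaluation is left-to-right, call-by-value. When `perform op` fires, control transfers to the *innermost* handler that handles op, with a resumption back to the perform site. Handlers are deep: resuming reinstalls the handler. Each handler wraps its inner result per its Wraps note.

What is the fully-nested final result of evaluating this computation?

Answer: (24, 8)

Working:
get @ H0 ⇒ 8
put(8) @ H0 ⇒ s:=8
ask @ H1 ⇒ 3
H0 returns (24, 8)
H1 returns (24, 8)
= (24, 8)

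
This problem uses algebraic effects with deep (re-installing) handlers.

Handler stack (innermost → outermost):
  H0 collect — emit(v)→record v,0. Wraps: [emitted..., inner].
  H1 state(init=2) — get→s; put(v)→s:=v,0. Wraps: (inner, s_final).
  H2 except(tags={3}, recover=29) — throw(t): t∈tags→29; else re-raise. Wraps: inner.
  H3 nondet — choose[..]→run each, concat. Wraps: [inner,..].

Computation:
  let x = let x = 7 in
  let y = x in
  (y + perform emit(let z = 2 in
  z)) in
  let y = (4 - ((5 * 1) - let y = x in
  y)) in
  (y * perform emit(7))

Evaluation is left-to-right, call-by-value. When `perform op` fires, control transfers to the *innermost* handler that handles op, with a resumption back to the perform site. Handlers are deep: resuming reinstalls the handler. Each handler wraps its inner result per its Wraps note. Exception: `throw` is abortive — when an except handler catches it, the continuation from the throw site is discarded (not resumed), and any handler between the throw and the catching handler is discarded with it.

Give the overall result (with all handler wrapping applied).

Working:
emit(2) @ H0 ⇒ out+=2
emit(7) @ H0 ⇒ out+=7
H0 returns [2, 7, 0]
H1 returns ([2, 7, 0], 2)
H2 returns ([2, 7, 0], 2)
H3 returns [([2, 7, 0], 2)]
= [([2, 7, 0], 2)]

Answer: [([2, 7, 0], 2)]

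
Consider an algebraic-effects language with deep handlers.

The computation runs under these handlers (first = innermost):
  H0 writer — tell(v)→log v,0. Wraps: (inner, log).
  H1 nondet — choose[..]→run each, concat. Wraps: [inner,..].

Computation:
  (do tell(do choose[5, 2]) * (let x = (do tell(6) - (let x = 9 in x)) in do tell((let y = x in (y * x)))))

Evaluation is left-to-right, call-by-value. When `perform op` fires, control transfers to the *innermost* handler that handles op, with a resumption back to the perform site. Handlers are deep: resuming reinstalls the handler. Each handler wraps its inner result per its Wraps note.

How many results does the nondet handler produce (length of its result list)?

Answer: 2

Evaluation trace:
choose[5, 2] @ H1
  branch[0] choose=5:
    tell(5) @ H0 ⇒ log+=5
    tell(6) @ H0 ⇒ log+=6
    tell(81) @ H0 ⇒ log+=81
    H0 returns (0, (5, 6, 81))
    H1 returns [(0, (5, 6, 81))]
  branch[1] choose=2:
    tell(2) @ H0 ⇒ log+=2
    tell(6) @ H0 ⇒ log+=6
    tell(81) @ H0 ⇒ log+=81
    H0 returns (0, (2, 6, 81))
    H1 returns [(0, (2, 6, 81))]
= [(0, (5, 6, 81)), (0, (2, 6, 81))]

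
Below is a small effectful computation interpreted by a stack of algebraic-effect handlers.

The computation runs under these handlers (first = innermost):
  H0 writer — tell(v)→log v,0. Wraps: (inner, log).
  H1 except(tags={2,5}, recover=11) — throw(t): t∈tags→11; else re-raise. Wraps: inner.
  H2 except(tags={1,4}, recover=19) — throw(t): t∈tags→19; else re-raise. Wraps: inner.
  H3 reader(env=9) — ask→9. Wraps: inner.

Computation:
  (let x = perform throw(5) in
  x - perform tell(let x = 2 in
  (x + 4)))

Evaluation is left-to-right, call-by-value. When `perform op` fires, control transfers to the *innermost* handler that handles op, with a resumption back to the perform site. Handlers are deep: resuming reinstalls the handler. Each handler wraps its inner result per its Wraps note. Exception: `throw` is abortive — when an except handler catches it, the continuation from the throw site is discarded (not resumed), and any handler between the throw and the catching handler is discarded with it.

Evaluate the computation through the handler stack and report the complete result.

Evaluation trace:
throw(5) @ H1 caught ⇒ 11
H2 returns 11
H3 returns 11
= 11

Answer: 11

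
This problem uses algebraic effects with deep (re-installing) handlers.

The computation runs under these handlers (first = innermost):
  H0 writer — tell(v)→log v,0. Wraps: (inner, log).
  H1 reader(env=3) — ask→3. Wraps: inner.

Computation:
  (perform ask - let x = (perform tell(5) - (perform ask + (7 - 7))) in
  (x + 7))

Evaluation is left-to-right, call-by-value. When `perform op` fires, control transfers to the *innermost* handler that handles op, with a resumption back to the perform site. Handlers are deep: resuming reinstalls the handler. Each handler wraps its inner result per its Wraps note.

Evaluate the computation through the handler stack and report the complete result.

Step-by-step:
ask @ H1 ⇒ 3
tell(5) @ H0 ⇒ log+=5
ask @ H1 ⇒ 3
H0 returns (-1, (5))
H1 returns (-1, (5))
= (-1, (5))

Answer: (-1, (5))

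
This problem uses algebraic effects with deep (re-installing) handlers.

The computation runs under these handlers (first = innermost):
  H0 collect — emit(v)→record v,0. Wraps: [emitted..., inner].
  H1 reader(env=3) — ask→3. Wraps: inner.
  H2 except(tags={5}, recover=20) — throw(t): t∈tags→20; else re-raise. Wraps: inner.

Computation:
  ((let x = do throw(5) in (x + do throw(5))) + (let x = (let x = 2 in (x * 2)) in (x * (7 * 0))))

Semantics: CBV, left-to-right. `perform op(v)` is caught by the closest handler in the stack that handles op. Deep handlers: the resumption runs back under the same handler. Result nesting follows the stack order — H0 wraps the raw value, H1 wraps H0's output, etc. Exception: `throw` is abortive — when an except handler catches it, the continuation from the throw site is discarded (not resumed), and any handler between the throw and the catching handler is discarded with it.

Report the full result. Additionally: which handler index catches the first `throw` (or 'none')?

Answer: 20 ; first throw caught by: H2

Evaluation trace:
throw(5) @ H2 caught ⇒ 20
= 20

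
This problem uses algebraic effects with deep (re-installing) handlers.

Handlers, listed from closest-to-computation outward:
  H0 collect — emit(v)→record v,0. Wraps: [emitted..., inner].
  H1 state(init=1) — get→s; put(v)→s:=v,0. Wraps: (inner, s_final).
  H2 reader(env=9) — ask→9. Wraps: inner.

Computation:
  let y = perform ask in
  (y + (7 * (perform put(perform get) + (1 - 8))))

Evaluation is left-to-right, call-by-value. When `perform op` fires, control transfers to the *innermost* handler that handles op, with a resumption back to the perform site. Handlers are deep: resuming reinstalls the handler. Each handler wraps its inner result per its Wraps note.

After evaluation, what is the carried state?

Evaluation trace:
ask @ H2 ⇒ 9
get @ H1 ⇒ 1
put(1) @ H1 ⇒ s:=1
H0 returns [-40]
H1 returns ([-40], 1)
H2 returns ([-40], 1)
= ([-40], 1)

Answer: 1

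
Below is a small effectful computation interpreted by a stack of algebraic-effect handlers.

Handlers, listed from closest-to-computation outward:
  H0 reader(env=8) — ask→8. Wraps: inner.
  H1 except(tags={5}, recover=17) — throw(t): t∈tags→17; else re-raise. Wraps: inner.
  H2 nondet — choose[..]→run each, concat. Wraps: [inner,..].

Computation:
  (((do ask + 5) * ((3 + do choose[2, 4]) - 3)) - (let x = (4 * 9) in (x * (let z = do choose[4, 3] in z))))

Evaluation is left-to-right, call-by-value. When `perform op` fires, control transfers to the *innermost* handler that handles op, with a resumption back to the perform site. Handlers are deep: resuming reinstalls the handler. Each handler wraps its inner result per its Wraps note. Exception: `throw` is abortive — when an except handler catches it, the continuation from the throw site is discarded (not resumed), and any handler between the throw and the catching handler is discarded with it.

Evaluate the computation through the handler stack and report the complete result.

Step-by-step:
ask @ H0 ⇒ 8
choose[2, 4] @ H2
  branch[0] choose=2:
    choose[4, 3] @ H2
      branch[0] choose=4:
        H0 returns -118
        H1 returns -118
        H2 returns [-118]
      branch[1] choose=3:
        H0 returns -82
        H1 returns -82
        H2 returns [-82]
  branch[1] choose=4:
    choose[4, 3] @ H2
      branch[0] choose=4:
        H0 returns -92
        H1 returns -92
        H2 returns [-92]
      branch[1] choose=3:
        H0 returns -56
        H1 returns -56
        H2 returns [-56]
= [-118, -82, -92, -56]

Answer: [-118, -82, -92, -56]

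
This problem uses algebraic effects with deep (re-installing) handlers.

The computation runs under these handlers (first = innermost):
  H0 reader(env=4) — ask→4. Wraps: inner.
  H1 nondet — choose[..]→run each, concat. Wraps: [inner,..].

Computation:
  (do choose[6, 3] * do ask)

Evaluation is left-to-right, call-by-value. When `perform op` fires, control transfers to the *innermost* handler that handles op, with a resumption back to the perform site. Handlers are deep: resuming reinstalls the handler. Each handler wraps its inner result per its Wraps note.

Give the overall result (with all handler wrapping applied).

Evaluation trace:
choose[6, 3] @ H1
  branch[0] choose=6:
    ask @ H0 ⇒ 4
    H0 returns 24
    H1 returns [24]
  branch[1] choose=3:
    ask @ H0 ⇒ 4
    H0 returns 12
    H1 returns [12]
= [24, 12]

Answer: [24, 12]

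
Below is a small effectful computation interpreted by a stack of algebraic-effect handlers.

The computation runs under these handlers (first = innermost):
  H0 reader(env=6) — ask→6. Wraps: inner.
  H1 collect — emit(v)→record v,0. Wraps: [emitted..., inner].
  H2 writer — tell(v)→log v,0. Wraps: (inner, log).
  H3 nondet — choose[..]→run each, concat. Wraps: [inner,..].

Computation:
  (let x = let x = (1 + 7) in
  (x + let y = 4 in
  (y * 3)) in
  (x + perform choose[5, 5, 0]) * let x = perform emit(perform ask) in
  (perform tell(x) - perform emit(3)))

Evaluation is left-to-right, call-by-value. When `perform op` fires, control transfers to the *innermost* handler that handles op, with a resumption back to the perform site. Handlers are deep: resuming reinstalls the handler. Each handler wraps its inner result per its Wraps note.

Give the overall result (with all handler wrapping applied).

Step-by-step:
choose[5, 5, 0] @ H3
  branch[0] choose=5:
    ask @ H0 ⇒ 6
    emit(6) @ H1 ⇒ out+=6
    tell(0) @ H2 ⇒ log+=0
    emit(3) @ H1 ⇒ out+=3
    H0 returns 0
    H1 returns [6, 3, 0]
    H2 returns ([6, 3, 0], (0))
    H3 returns [([6, 3, 0], (0))]
  branch[1] choose=5:
    ask @ H0 ⇒ 6
    emit(6) @ H1 ⇒ out+=6
    tell(0) @ H2 ⇒ log+=0
    emit(3) @ H1 ⇒ out+=3
    H0 returns 0
    H1 returns [6, 3, 0]
    H2 returns ([6, 3, 0], (0))
    H3 returns [([6, 3, 0], (0))]
  branch[2] choose=0:
    ask @ H0 ⇒ 6
    emit(6) @ H1 ⇒ out+=6
    tell(0) @ H2 ⇒ log+=0
    emit(3) @ H1 ⇒ out+=3
    H0 returns 0
    H1 returns [6, 3, 0]
    H2 returns ([6, 3, 0], (0))
    H3 returns [([6, 3, 0], (0))]
= [([6, 3, 0], (0)), ([6, 3, 0], (0)), ([6, 3, 0], (0))]

Answer: [([6, 3, 0], (0)), ([6, 3, 0], (0)), ([6, 3, 0], (0))]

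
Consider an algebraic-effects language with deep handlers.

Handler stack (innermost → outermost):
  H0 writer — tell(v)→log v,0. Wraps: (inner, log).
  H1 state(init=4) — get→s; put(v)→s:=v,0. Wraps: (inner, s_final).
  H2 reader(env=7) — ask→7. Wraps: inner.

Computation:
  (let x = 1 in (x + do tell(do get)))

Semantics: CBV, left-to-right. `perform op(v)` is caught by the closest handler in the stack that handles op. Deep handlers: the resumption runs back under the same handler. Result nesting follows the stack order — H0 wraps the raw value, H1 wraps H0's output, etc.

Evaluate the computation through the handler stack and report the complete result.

Step-by-step:
get @ H1 ⇒ 4
tell(4) @ H0 ⇒ log+=4
H0 returns (1, (4))
H1 returns ((1, (4)), 4)
H2 returns ((1, (4)), 4)
= ((1, (4)), 4)

Answer: ((1, (4)), 4)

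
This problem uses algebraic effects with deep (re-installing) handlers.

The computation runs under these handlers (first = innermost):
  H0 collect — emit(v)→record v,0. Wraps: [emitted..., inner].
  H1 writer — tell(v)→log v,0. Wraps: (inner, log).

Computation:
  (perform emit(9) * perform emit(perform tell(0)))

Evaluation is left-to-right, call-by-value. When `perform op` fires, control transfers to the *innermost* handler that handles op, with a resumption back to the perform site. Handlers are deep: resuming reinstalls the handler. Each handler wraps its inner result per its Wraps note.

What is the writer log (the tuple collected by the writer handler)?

Step-by-step:
emit(9) @ H0 ⇒ out+=9
tell(0) @ H1 ⇒ log+=0
emit(0) @ H0 ⇒ out+=0
H0 returns [9, 0, 0]
H1 returns ([9, 0, 0], (0))
= ([9, 0, 0], (0))

Answer: (0)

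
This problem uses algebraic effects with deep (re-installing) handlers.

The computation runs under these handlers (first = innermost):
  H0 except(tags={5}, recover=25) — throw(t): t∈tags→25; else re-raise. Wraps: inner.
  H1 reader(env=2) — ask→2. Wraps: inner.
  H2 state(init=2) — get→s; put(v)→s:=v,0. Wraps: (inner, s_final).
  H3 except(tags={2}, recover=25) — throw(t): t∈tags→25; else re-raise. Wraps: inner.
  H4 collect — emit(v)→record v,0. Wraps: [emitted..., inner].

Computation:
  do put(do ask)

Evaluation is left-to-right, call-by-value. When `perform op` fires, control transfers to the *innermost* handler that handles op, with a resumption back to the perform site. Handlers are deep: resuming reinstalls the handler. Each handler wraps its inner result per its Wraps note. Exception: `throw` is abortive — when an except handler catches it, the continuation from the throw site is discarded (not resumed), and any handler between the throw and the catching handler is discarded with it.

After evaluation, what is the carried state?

Step-by-step:
ask @ H1 ⇒ 2
put(2) @ H2 ⇒ s:=2
H0 returns 0
H1 returns 0
H2 returns (0, 2)
H3 returns (0, 2)
H4 returns [(0, 2)]
= [(0, 2)]

Answer: 2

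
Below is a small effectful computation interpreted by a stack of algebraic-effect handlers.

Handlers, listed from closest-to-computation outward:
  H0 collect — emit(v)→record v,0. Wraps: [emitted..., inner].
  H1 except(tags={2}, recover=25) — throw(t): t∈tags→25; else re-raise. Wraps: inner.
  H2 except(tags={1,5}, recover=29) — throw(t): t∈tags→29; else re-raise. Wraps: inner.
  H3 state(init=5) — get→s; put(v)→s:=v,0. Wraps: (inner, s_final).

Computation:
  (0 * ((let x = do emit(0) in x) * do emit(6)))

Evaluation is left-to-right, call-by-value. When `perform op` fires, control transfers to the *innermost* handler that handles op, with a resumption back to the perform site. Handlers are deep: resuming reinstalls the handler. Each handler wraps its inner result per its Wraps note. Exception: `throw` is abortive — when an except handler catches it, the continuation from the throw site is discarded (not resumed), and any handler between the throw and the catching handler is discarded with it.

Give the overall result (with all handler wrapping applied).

Working:
emit(0) @ H0 ⇒ out+=0
emit(6) @ H0 ⇒ out+=6
H0 returns [0, 6, 0]
H1 returns [0, 6, 0]
H2 returns [0, 6, 0]
H3 returns ([0, 6, 0], 5)
= ([0, 6, 0], 5)

Answer: ([0, 6, 0], 5)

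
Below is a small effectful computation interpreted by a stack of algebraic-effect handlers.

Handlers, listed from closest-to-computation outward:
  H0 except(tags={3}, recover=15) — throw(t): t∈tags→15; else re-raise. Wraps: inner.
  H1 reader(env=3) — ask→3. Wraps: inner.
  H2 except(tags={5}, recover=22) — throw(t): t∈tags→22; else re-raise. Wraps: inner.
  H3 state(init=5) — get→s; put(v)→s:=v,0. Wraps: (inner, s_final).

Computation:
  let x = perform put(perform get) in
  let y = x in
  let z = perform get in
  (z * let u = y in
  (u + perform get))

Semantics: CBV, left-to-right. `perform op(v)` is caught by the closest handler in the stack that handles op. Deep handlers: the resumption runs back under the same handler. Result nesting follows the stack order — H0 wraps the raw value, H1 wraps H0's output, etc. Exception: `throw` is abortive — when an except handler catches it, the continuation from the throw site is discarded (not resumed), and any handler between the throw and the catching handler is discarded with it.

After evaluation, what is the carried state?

Working:
get @ H3 ⇒ 5
put(5) @ H3 ⇒ s:=5
get @ H3 ⇒ 5
get @ H3 ⇒ 5
H0 returns 25
H1 returns 25
H2 returns 25
H3 returns (25, 5)
= (25, 5)

Answer: 5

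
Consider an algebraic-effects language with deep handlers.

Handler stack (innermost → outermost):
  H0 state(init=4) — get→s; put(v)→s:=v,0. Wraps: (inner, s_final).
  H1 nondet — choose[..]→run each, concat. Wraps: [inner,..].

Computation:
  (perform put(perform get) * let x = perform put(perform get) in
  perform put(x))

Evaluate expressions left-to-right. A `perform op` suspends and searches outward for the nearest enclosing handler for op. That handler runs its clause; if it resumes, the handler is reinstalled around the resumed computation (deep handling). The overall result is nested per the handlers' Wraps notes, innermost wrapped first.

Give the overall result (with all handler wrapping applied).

Working:
get @ H0 ⇒ 4
put(4) @ H0 ⇒ s:=4
get @ H0 ⇒ 4
put(4) @ H0 ⇒ s:=4
put(0) @ H0 ⇒ s:=0
H0 returns (0, 0)
H1 returns [(0, 0)]
= [(0, 0)]

Answer: [(0, 0)]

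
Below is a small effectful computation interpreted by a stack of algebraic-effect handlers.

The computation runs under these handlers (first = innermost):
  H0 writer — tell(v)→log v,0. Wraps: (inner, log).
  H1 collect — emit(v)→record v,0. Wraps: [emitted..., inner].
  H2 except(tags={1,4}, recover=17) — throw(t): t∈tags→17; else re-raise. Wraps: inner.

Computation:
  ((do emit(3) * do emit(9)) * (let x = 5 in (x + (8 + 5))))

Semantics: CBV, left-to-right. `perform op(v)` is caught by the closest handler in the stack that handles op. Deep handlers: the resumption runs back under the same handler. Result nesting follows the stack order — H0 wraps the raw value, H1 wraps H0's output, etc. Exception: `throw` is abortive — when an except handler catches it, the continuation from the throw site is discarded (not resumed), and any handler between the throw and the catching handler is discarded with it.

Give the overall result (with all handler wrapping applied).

Answer: [3, 9, (0, ())]

Working:
emit(3) @ H1 ⇒ out+=3
emit(9) @ H1 ⇒ out+=9
H0 returns (0, ())
H1 returns [3, 9, (0, ())]
H2 returns [3, 9, (0, ())]
= [3, 9, (0, ())]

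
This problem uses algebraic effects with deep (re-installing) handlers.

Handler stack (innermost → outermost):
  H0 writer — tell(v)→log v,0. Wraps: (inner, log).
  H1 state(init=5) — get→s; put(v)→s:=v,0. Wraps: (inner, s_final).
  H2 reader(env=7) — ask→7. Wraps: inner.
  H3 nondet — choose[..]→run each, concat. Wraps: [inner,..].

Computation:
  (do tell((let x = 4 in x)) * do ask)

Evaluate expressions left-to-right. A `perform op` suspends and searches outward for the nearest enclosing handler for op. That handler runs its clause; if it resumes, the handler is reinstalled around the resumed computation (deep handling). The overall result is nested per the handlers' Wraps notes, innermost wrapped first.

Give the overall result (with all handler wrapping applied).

Working:
tell(4) @ H0 ⇒ log+=4
ask @ H2 ⇒ 7
H0 returns (0, (4))
H1 returns ((0, (4)), 5)
H2 returns ((0, (4)), 5)
H3 returns [((0, (4)), 5)]
= [((0, (4)), 5)]

Answer: [((0, (4)), 5)]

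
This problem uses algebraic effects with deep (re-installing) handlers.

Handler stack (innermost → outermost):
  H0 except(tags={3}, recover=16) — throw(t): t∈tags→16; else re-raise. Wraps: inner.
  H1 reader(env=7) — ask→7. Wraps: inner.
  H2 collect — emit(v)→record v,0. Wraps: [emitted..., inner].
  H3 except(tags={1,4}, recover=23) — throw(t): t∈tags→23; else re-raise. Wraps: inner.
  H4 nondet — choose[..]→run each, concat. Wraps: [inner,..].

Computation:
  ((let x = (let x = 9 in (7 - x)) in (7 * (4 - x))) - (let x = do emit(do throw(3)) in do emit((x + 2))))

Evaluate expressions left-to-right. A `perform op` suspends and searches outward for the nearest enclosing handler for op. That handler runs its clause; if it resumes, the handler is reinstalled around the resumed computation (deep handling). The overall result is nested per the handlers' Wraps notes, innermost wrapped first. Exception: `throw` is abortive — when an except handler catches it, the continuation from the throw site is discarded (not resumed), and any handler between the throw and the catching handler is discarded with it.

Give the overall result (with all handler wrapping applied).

Working:
throw(3) @ H0 caught ⇒ 16
H1 returns 16
H2 returns [16]
H3 returns [16]
H4 returns [[16]]
= [[16]]

Answer: [[16]]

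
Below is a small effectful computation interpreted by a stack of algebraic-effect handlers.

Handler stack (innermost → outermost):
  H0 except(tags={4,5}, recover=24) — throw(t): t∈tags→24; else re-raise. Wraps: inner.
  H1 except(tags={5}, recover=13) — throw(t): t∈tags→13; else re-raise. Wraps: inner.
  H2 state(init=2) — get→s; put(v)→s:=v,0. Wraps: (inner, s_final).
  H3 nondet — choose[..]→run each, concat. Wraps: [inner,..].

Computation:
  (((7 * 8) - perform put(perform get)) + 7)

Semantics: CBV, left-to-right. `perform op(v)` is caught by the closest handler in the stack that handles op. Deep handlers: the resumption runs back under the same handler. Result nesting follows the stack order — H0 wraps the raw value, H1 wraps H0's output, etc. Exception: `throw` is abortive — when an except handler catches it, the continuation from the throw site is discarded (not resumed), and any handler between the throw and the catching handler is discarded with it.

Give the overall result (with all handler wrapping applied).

Answer: [(63, 2)]

Step-by-step:
get @ H2 ⇒ 2
put(2) @ H2 ⇒ s:=2
H0 returns 63
H1 returns 63
H2 returns (63, 2)
H3 returns [(63, 2)]
= [(63, 2)]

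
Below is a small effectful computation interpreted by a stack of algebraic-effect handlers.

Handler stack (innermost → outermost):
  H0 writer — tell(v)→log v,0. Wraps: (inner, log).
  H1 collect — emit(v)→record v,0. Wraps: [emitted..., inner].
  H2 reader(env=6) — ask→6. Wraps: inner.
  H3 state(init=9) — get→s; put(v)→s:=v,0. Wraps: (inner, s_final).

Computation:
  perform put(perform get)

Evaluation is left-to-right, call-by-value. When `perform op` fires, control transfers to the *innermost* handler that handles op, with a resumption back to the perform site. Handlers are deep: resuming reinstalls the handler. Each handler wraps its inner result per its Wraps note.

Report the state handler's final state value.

Evaluation trace:
get @ H3 ⇒ 9
put(9) @ H3 ⇒ s:=9
H0 returns (0, ())
H1 returns [(0, ())]
H2 returns [(0, ())]
H3 returns ([(0, ())], 9)
= ([(0, ())], 9)

Answer: 9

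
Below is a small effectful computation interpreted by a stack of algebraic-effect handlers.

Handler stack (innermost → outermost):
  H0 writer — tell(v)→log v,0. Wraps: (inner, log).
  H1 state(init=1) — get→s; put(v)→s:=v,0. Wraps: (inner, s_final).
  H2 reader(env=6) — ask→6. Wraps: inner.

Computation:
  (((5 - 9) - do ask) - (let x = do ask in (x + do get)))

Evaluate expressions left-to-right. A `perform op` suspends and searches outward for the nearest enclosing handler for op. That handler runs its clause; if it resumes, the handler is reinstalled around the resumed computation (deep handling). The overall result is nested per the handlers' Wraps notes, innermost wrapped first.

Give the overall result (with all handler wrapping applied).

Answer: ((-17, ()), 1)

Evaluation trace:
ask @ H2 ⇒ 6
ask @ H2 ⇒ 6
get @ H1 ⇒ 1
H0 returns (-17, ())
H1 returns ((-17, ()), 1)
H2 returns ((-17, ()), 1)
= ((-17, ()), 1)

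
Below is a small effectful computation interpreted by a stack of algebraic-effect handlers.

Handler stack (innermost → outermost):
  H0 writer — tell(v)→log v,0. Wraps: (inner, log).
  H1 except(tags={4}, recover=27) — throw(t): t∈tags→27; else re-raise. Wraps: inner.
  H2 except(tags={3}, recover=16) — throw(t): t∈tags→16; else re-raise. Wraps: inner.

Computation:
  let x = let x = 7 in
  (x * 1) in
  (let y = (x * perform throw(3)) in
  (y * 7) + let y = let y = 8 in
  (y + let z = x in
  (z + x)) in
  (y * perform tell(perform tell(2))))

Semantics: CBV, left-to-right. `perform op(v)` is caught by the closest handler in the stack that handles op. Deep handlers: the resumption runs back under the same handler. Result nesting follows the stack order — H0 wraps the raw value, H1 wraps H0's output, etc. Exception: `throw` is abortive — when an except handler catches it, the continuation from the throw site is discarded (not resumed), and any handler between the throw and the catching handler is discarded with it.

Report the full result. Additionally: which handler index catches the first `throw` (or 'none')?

Evaluation trace:
throw(3) @ H1 re-raised
throw(3) @ H2 caught ⇒ 16
= 16

Answer: 16 ; first throw caught by: H2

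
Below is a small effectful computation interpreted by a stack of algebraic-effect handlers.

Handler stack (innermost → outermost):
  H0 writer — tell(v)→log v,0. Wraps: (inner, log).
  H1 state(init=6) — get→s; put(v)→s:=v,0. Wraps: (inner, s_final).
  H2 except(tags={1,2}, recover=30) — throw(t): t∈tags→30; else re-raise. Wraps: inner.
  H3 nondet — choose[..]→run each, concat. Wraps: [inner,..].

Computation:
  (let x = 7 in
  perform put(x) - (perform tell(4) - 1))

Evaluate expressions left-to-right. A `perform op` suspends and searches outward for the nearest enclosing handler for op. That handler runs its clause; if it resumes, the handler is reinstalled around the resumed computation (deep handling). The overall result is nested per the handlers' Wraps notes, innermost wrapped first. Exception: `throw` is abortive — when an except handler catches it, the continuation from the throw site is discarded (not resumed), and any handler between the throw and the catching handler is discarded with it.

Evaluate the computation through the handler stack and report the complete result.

Step-by-step:
put(7) @ H1 ⇒ s:=7
tell(4) @ H0 ⇒ log+=4
H0 returns (1, (4))
H1 returns ((1, (4)), 7)
H2 returns ((1, (4)), 7)
H3 returns [((1, (4)), 7)]
= [((1, (4)), 7)]

Answer: [((1, (4)), 7)]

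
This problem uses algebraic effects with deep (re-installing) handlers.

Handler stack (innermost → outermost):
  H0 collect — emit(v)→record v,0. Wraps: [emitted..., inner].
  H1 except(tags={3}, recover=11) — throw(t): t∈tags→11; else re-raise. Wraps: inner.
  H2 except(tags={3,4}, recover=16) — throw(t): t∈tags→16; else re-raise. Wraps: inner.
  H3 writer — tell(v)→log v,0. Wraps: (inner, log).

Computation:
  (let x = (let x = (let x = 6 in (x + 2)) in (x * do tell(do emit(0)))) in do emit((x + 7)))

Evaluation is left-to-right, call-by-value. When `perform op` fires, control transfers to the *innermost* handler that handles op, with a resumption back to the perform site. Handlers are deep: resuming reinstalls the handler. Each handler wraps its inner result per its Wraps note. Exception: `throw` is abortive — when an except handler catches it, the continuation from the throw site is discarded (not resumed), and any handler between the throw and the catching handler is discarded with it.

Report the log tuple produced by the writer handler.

Answer: (0)

Working:
emit(0) @ H0 ⇒ out+=0
tell(0) @ H3 ⇒ log+=0
emit(7) @ H0 ⇒ out+=7
H0 returns [0, 7, 0]
H1 returns [0, 7, 0]
H2 returns [0, 7, 0]
H3 returns ([0, 7, 0], (0))
= ([0, 7, 0], (0))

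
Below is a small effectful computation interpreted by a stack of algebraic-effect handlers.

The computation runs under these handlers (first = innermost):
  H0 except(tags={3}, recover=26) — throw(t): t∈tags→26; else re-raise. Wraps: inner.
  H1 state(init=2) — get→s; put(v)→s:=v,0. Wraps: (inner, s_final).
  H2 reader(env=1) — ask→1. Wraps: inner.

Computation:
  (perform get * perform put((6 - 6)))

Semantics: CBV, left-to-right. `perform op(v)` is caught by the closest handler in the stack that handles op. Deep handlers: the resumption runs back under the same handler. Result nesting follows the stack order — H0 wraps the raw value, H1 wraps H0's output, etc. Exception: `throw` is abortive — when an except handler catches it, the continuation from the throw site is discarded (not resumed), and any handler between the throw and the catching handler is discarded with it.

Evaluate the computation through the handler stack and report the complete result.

Evaluation trace:
get @ H1 ⇒ 2
put(0) @ H1 ⇒ s:=0
H0 returns 0
H1 returns (0, 0)
H2 returns (0, 0)
= (0, 0)

Answer: (0, 0)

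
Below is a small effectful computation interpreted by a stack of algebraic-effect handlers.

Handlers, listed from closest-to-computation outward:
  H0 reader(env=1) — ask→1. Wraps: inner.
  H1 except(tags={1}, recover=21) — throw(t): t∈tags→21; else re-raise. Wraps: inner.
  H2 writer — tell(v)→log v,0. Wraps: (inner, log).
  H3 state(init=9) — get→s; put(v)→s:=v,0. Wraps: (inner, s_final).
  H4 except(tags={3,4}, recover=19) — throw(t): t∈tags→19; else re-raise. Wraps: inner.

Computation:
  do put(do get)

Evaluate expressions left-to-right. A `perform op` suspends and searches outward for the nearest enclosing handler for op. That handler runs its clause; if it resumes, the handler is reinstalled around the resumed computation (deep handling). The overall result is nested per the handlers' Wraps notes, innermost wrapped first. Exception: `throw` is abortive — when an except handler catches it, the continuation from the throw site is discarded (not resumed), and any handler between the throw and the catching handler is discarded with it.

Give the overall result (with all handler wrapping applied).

Answer: ((0, ()), 9)

Evaluation trace:
get @ H3 ⇒ 9
put(9) @ H3 ⇒ s:=9
H0 returns 0
H1 returns 0
H2 returns (0, ())
H3 returns ((0, ()), 9)
H4 returns ((0, ()), 9)
= ((0, ()), 9)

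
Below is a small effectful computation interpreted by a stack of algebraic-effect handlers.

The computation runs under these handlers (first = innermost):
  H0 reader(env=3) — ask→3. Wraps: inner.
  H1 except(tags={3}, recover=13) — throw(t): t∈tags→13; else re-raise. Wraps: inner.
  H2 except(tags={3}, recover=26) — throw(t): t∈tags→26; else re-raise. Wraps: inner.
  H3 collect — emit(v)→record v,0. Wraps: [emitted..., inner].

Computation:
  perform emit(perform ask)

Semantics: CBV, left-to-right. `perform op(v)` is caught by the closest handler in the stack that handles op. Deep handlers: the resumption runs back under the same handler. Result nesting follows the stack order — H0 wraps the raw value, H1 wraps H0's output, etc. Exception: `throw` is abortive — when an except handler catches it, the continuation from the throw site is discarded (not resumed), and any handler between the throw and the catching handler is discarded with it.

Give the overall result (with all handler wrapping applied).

Answer: [3, 0]

Working:
ask @ H0 ⇒ 3
emit(3) @ H3 ⇒ out+=3
H0 returns 0
H1 returns 0
H2 returns 0
H3 returns [3, 0]
= [3, 0]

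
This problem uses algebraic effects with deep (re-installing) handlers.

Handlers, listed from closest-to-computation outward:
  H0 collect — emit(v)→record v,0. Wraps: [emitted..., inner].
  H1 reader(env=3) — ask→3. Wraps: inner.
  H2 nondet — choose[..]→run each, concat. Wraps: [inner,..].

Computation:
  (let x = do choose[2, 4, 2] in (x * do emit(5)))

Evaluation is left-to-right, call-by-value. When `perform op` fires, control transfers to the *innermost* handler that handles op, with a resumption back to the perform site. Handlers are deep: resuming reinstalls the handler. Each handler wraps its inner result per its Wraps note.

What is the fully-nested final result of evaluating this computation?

Working:
choose[2, 4, 2] @ H2
  branch[0] choose=2:
    emit(5) @ H0 ⇒ out+=5
    H0 returns [5, 0]
    H1 returns [5, 0]
    H2 returns [[5, 0]]
  branch[1] choose=4:
    emit(5) @ H0 ⇒ out+=5
    H0 returns [5, 0]
    H1 returns [5, 0]
    H2 returns [[5, 0]]
  branch[2] choose=2:
    emit(5) @ H0 ⇒ out+=5
    H0 returns [5, 0]
    H1 returns [5, 0]
    H2 returns [[5, 0]]
= [[5, 0], [5, 0], [5, 0]]

Answer: [[5, 0], [5, 0], [5, 0]]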